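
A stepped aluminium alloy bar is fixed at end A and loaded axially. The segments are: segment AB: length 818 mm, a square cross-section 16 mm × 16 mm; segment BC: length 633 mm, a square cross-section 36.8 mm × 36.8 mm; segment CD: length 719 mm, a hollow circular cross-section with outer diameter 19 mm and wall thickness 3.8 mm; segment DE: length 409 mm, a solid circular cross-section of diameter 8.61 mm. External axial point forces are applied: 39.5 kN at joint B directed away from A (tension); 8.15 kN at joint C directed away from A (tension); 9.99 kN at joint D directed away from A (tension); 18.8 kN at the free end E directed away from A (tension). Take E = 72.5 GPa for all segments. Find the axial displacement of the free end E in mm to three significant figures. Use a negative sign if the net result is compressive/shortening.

7.00 mm

Internal axial forces (sectioning from the free end, tension +): N_DE = 18.8 kN, N_CD = 28.79 kN, N_BC = 36.94 kN, N_AB = 76.44 kN.
A_AB = 256 mm².
A_BC = 1354 mm².
A_CD = 181.5 mm².
A_DE = 58.22 mm².
δ_AB = 76440·818/(256·72500) = 3.369 mm
δ_BC = 36940·633/(1354·72500) = 0.2382 mm
δ_CD = 28790·719/(181.5·72500) = 1.573 mm
δ_DE = 18800·409/(58.22·72500) = 1.822 mm
δ = Σδ_i = 7.002 mm.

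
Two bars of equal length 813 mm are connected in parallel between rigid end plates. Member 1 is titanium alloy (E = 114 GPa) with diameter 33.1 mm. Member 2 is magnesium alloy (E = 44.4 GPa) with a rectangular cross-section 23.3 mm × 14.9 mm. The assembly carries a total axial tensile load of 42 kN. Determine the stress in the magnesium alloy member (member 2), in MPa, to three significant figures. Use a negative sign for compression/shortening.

A_1 = 860.5 mm².
A_2 = 347.2 mm².
Equal strain + equilibrium ⇒ each member carries load in proportion to AE: A₁E₁ = 98100000 N, A₂E₂ = 15410000 N, ΣAE = 113500000 N.
σ₂ = P·E₂/ΣAE = 42000·44400/113500000 = 16.43 MPa.

16.4 MPa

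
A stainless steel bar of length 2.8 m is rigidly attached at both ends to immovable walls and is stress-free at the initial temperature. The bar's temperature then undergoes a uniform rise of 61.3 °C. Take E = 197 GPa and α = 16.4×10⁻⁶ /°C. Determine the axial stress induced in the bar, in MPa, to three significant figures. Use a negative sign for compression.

Free thermal expansion αLΔT = 16.4e-6 · 2800 · 61.3 = 2.815 mm.
The walls impose strain ε = −(2.815)/2800 = -1.0053e-03; σ = Eε = 197000 · -1.0053e-03 = -198 MPa.

-198 MPa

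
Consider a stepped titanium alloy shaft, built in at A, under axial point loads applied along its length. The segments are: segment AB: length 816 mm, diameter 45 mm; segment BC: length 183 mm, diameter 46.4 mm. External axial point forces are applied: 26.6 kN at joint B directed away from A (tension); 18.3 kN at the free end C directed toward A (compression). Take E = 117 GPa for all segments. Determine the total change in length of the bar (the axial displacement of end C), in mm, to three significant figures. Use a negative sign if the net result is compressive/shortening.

0.0195 mm

Internal axial forces (sectioning from the free end, tension +): N_BC = -18.3 kN, N_AB = 8.3 kN.
A_AB = 1590 mm².
A_BC = 1691 mm².
δ_AB = 8300·816/(1590·117000) = 0.0364 mm
δ_BC = -18300·183/(1691·117000) = -0.01693 mm
δ = Σδ_i = 0.01947 mm.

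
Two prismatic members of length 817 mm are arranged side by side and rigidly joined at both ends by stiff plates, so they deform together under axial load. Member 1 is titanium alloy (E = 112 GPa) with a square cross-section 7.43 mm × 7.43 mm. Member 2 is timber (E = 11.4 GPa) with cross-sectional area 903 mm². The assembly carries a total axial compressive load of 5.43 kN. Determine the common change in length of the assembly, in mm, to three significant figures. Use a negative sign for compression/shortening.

-0.269 mm

A_1 = 55.2 mm².
Equal strain + equilibrium ⇒ each member carries load in proportion to AE: A₁E₁ = 6183000 N, A₂E₂ = 10290000 N, ΣAE = 16480000 N.
δ = PL/ΣAE = -5430·817/16480000 = -0.2692 mm.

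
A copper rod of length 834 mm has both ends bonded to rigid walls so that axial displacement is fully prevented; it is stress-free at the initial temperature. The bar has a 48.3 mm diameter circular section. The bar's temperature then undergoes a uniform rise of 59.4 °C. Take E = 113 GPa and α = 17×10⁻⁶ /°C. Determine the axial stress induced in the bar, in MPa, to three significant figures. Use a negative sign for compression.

Free thermal expansion αLΔT = 17e-6 · 834 · 59.4 = 0.8422 mm.
The walls impose strain ε = −(0.8422)/834 = -1.0098e-03; σ = Eε = 113000 · -1.0098e-03 = -114.1 MPa.

-114 MPa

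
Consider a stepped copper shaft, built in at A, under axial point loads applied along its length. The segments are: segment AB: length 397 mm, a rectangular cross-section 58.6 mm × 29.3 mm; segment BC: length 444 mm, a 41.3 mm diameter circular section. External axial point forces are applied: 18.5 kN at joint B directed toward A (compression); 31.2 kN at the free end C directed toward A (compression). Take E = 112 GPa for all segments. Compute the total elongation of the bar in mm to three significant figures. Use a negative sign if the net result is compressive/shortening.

Internal axial forces (sectioning from the free end, tension +): N_BC = -31.2 kN, N_AB = -49.7 kN.
A_AB = 1717 mm².
A_BC = 1340 mm².
δ_AB = -49700·397/(1717·112000) = -0.1026 mm
δ_BC = -31200·444/(1340·112000) = -0.09233 mm
δ = Σδ_i = -0.1949 mm.

-0.195 mm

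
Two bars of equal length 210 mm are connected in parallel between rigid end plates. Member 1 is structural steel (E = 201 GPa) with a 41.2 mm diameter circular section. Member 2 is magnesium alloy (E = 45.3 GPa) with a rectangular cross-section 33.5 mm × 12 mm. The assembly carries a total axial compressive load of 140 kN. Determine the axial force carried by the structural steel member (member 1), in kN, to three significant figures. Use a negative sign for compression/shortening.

A_1 = 1333 mm².
A_2 = 402 mm².
Equal strain + equilibrium ⇒ each member carries load in proportion to AE: A₁E₁ = 268000000 N, A₂E₂ = 18210000 N, ΣAE = 286200000 N.
F₁ = P·A₁E₁/ΣAE = -140000·268000000/286200000 = -131100 N.

-131 kN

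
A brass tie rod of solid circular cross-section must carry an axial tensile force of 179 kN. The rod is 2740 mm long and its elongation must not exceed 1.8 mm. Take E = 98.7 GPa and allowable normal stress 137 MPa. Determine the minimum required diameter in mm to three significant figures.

Required area A ≥ P/σ_allow = 179000/137 = 1307 mm².
For a solid circular section, d ≥ √(4A/π) = 40.79 mm.
Elongation limit: A ≥ PL/(Eδ_allow) = 179000·2740/(98700·1.8) = 2761 mm² ⇒ d ≥ 59.29 mm.
The elongation limit governs.

59.3 mm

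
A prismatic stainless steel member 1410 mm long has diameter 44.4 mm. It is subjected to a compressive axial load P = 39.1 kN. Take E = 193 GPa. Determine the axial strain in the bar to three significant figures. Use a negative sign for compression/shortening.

-1.31e-04

A = 1548 mm².
σ = N/A = -25.25 MPa; ε = σ/E = -25.25/193000 = -1.308e-04.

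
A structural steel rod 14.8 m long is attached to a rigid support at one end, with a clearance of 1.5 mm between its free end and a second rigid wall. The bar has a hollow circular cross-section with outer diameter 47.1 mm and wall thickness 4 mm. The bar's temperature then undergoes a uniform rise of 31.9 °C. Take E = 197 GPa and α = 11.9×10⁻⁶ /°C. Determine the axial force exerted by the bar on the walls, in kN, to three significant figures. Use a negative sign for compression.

-29.7 kN

Free thermal expansion αLΔT = 11.9e-6 · 14800 · 31.9 = 5.618 mm.
The walls engage after the gap closes; constrained expansion = 5.618 − 1.5 = 4.118 mm.
The walls impose strain ε = −(4.118)/14800 = -2.7826e-04; σ = Eε = 197000 · -2.7826e-04 = -54.82 MPa.
Wall reaction R = σ·A = -54.82·541.6 = -29690 N = -29.69 kN.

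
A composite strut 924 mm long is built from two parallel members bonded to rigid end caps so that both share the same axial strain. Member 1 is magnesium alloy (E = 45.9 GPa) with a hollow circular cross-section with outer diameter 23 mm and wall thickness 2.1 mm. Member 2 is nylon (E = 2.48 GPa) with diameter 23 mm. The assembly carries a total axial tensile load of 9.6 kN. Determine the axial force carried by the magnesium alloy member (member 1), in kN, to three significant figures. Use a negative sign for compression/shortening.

8.26 kN

A_1 = 137.9 mm².
A_2 = 415.5 mm².
Equal strain + equilibrium ⇒ each member carries load in proportion to AE: A₁E₁ = 6329000 N, A₂E₂ = 1030000 N, ΣAE = 7359000 N.
F₁ = P·A₁E₁/ΣAE = 9600·6329000/7359000 = 8256 N.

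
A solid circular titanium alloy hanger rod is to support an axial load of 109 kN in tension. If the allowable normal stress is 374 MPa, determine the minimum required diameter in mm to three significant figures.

19.3 mm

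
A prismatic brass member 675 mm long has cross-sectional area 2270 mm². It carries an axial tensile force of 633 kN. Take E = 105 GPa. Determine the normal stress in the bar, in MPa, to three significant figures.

279 MPa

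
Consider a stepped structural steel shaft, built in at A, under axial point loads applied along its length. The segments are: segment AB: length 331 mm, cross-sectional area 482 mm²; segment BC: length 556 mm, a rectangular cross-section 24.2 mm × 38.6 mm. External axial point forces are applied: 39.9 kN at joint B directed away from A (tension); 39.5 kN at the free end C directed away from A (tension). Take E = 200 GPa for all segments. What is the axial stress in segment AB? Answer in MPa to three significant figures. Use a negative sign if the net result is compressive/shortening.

Internal axial forces (sectioning from the free end, tension +): N_BC = 39.5 kN, N_AB = 79.4 kN.
σ_AB = N_AB/A_AB = 79400/482 = 164.7 MPa.

165 MPa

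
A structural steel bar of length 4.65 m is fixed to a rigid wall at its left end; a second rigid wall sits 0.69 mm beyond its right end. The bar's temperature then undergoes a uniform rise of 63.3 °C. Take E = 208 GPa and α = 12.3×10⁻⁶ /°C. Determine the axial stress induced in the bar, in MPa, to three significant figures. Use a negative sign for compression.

-131 MPa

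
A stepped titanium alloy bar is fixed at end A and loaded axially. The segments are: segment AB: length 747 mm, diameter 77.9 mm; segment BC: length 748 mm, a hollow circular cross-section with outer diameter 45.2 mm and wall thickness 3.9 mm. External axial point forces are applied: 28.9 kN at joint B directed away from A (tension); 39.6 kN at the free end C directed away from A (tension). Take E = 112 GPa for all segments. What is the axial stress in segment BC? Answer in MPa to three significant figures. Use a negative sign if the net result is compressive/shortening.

Internal axial forces (sectioning from the free end, tension +): N_BC = 39.6 kN, N_AB = 68.5 kN.
A_BC = 506 mm².
σ_BC = N_BC/A_BC = 39600/506 = 78.26 MPa.

78.3 MPa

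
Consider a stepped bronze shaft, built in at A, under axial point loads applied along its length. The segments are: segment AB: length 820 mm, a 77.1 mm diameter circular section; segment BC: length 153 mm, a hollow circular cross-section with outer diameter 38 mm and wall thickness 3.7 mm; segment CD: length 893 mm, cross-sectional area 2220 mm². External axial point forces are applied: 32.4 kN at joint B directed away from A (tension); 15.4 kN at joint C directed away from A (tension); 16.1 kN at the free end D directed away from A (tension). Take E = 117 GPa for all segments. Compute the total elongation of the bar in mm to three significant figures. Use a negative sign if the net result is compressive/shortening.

0.255 mm

Internal axial forces (sectioning from the free end, tension +): N_CD = 16.1 kN, N_BC = 31.5 kN, N_AB = 63.9 kN.
A_AB = 4669 mm².
A_BC = 398.7 mm².
δ_AB = 63900·820/(4669·117000) = 0.09592 mm
δ_BC = 31500·153/(398.7·117000) = 0.1033 mm
δ_CD = 16100·893/(2220·117000) = 0.05535 mm
δ = Σδ_i = 0.2546 mm.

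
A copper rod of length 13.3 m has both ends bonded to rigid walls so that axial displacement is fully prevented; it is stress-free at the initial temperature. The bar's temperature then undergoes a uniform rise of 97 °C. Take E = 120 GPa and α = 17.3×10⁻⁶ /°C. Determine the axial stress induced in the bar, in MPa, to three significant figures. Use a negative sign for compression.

Free thermal expansion αLΔT = 17.3e-6 · 13300 · 97 = 22.32 mm.
The walls impose strain ε = −(22.32)/13300 = -1.6781e-03; σ = Eε = 120000 · -1.6781e-03 = -201.4 MPa.

-201 MPa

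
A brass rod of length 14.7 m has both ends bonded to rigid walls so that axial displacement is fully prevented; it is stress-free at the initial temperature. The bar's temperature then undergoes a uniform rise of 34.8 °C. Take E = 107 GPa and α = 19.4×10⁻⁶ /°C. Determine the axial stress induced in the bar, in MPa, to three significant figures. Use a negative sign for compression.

-72.2 MPa

Free thermal expansion αLΔT = 19.4e-6 · 14700 · 34.8 = 9.924 mm.
The walls impose strain ε = −(9.924)/14700 = -6.7512e-04; σ = Eε = 107000 · -6.7512e-04 = -72.24 MPa.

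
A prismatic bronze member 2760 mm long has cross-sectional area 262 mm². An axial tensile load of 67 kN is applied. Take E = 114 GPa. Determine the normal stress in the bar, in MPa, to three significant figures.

256 MPa

σ = N/A = 67000/262 = 255.7 MPa.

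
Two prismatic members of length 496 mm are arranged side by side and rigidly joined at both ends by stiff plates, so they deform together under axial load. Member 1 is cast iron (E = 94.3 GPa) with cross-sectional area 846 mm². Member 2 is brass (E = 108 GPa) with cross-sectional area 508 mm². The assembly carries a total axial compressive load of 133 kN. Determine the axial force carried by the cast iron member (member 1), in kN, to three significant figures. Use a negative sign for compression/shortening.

Equal strain + equilibrium ⇒ each member carries load in proportion to AE: A₁E₁ = 79780000 N, A₂E₂ = 54860000 N, ΣAE = 134600000 N.
F₁ = P·A₁E₁/ΣAE = -133000·79780000/134600000 = -78810 N.

-78.8 kN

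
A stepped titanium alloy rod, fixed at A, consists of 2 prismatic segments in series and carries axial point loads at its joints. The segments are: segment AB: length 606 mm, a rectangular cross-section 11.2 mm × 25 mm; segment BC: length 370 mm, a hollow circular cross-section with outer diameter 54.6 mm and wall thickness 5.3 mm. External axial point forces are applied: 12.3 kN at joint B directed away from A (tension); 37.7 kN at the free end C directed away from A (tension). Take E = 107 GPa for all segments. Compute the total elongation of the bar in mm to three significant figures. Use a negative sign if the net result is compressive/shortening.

1.17 mm

Internal axial forces (sectioning from the free end, tension +): N_BC = 37.7 kN, N_AB = 50 kN.
A_AB = 280 mm².
A_BC = 820.9 mm².
δ_AB = 50000·606/(280·107000) = 1.011 mm
δ_BC = 37700·370/(820.9·107000) = 0.1588 mm
δ = Σδ_i = 1.17 mm.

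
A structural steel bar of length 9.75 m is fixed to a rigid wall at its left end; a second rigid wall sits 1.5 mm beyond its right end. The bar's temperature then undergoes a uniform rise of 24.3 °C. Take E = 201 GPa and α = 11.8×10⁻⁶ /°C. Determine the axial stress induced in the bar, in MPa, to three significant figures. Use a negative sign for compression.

Free thermal expansion αLΔT = 11.8e-6 · 9750 · 24.3 = 2.796 mm.
The walls engage after the gap closes; constrained expansion = 2.796 − 1.5 = 1.296 mm.
The walls impose strain ε = −(1.296)/9750 = -1.3289e-04; σ = Eε = 201000 · -1.3289e-04 = -26.71 MPa.

-26.7 MPa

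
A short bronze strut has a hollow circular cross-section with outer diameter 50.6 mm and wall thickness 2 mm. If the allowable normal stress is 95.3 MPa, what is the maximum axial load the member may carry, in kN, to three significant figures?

29.1 kN

A = 305.4 mm².
P_max = σ_allow · A = 95.3 · 305.4 = 29100 N = 29.1 kN.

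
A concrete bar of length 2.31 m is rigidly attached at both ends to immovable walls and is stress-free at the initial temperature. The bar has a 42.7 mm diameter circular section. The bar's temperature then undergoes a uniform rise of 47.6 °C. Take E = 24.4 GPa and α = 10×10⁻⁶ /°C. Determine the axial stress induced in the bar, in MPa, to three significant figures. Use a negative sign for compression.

-11.6 MPa

Free thermal expansion αLΔT = 10e-6 · 2310 · 47.6 = 1.1 mm.
The walls impose strain ε = −(1.1)/2310 = -4.7600e-04; σ = Eε = 24400 · -4.7600e-04 = -11.61 MPa.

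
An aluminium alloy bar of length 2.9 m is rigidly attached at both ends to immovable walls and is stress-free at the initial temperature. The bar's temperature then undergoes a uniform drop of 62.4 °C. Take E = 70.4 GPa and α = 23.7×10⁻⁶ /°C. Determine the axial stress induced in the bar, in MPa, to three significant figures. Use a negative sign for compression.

Free thermal expansion αLΔT = 23.7e-6 · 2900 · -62.4 = -4.289 mm.
The walls impose strain ε = −(-4.289)/2900 = 1.4789e-03; σ = Eε = 70400 · 1.4789e-03 = 104.1 MPa.

104 MPa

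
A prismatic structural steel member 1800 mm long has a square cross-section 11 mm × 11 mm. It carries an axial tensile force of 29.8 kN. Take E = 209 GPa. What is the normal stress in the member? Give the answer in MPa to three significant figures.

A = 121 mm².
σ = N/A = 29800/121 = 246.3 MPa.

246 MPa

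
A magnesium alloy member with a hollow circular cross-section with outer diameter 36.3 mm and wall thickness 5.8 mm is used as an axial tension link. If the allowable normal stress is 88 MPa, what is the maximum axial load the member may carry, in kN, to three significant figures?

A = 555.7 mm².
P_max = σ_allow · A = 88 · 555.7 = 48910 N = 48.91 kN.

48.9 kN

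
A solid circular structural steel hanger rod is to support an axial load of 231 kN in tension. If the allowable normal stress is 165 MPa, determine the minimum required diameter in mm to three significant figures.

42.2 mm

Required area A ≥ P/σ_allow = 231000/165 = 1400 mm².
For a solid circular section, d ≥ √(4A/π) = 42.22 mm.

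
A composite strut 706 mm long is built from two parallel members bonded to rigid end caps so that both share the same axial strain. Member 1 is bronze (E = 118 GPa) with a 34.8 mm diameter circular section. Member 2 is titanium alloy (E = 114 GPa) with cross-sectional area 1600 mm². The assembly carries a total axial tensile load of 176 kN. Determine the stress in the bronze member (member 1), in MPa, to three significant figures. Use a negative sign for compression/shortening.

A_1 = 951.1 mm².
Equal strain + equilibrium ⇒ each member carries load in proportion to AE: A₁E₁ = 112200000 N, A₂E₂ = 182400000 N, ΣAE = 294600000 N.
σ₁ = P·E₁/ΣAE = 176000·118000/294600000 = 70.49 MPa.

70.5 MPa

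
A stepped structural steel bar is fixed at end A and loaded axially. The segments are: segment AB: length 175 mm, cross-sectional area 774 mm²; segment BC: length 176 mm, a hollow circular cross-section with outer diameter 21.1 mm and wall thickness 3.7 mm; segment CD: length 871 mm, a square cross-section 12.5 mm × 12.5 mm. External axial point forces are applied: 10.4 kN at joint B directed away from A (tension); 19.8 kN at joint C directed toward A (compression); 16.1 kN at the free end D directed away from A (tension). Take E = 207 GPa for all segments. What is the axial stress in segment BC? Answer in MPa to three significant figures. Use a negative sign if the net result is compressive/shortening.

-18.3 MPa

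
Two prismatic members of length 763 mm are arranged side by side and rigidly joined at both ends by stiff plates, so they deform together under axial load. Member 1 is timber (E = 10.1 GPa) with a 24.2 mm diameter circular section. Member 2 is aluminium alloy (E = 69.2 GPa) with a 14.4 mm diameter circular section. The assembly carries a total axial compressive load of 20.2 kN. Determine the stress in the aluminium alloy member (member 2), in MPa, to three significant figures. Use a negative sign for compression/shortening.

A_1 = 460 mm².
A_2 = 162.9 mm².
Equal strain + equilibrium ⇒ each member carries load in proportion to AE: A₁E₁ = 4646000 N, A₂E₂ = 11270000 N, ΣAE = 15920000 N.
σ₂ = P·E₂/ΣAE = -20200·69200/15920000 = -87.83 MPa.

-87.8 MPa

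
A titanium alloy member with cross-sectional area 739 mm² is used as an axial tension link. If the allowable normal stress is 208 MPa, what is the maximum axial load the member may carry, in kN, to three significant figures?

154 kN

P_max = σ_allow · A = 208 · 739 = 153700 N = 153.7 kN.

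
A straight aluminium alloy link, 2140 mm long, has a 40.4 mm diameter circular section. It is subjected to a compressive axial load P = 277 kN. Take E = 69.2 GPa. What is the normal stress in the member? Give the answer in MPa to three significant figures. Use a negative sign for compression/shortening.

A = 1282 mm².
σ = N/A = -277000/1282 = -216.1 MPa.

-216 MPa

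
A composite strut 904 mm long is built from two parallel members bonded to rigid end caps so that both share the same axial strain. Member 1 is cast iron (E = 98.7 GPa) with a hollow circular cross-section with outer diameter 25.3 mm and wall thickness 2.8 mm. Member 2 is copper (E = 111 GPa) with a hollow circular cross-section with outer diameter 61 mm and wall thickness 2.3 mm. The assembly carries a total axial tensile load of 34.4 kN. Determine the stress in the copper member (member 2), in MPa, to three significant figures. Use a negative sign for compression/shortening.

A_1 = 197.9 mm².
A_2 = 424.1 mm².
Equal strain + equilibrium ⇒ each member carries load in proportion to AE: A₁E₁ = 19530000 N, A₂E₂ = 47080000 N, ΣAE = 66610000 N.
σ₂ = P·E₂/ΣAE = 34400·111000/66610000 = 57.32 MPa.

57.3 MPa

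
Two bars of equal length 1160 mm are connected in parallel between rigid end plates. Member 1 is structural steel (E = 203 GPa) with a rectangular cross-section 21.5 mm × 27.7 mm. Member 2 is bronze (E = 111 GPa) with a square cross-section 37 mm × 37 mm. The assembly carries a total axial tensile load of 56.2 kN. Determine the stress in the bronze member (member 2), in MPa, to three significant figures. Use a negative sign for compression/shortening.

22.9 MPa

A_1 = 595.5 mm².
A_2 = 1369 mm².
Equal strain + equilibrium ⇒ each member carries load in proportion to AE: A₁E₁ = 120900000 N, A₂E₂ = 152000000 N, ΣAE = 272900000 N.
σ₂ = P·E₂/ΣAE = 56200·111000/272900000 = 22.86 MPa.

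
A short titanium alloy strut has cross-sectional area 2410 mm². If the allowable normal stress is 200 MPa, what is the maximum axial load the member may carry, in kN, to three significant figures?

482 kN

P_max = σ_allow · A = 200 · 2410 = 482000 N = 482 kN.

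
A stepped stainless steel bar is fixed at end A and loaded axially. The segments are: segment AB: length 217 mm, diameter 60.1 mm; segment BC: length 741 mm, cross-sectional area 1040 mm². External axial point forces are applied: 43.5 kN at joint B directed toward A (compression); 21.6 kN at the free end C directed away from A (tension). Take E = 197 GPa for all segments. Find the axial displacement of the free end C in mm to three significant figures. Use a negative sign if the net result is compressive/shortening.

Internal axial forces (sectioning from the free end, tension +): N_BC = 21.6 kN, N_AB = -21.9 kN.
A_AB = 2837 mm².
δ_AB = -21900·217/(2837·197000) = -0.008504 mm
δ_BC = 21600·741/(1040·197000) = 0.07812 mm
δ = Σδ_i = 0.06962 mm.

0.0696 mm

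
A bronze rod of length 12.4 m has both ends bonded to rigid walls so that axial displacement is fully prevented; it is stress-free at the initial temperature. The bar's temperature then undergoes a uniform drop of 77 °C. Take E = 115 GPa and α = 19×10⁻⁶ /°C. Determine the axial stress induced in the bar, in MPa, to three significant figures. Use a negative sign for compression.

168 MPa

Free thermal expansion αLΔT = 19e-6 · 12400 · -77 = -18.14 mm.
The walls impose strain ε = −(-18.14)/12400 = 1.4630e-03; σ = Eε = 115000 · 1.4630e-03 = 168.2 MPa.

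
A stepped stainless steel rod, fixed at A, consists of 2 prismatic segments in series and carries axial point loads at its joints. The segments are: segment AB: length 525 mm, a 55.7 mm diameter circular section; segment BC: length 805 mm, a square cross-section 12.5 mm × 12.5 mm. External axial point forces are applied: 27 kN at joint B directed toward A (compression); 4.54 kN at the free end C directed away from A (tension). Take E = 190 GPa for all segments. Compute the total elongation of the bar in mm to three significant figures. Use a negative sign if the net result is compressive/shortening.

Internal axial forces (sectioning from the free end, tension +): N_BC = 4.54 kN, N_AB = -22.46 kN.
A_AB = 2437 mm².
A_BC = 156.2 mm².
δ_AB = -22460·525/(2437·190000) = -0.02547 mm
δ_BC = 4540·805/(156.2·190000) = 0.1231 mm
δ = Σδ_i = 0.09764 mm.

0.0976 mm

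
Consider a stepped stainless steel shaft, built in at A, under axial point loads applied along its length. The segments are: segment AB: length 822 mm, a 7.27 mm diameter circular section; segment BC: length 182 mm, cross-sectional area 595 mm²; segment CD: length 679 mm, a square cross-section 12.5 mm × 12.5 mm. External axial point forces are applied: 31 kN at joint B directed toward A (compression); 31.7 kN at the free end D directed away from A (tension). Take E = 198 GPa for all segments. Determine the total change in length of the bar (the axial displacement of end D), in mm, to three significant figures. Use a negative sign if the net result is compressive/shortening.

0.815 mm

Internal axial forces (sectioning from the free end, tension +): N_CD = 31.7 kN, N_BC = 31.7 kN, N_AB = 0.7 kN.
A_AB = 41.51 mm².
A_CD = 156.2 mm².
δ_AB = 700·822/(41.51·198000) = 0.07001 mm
δ_BC = 31700·182/(595·198000) = 0.04897 mm
δ_CD = 31700·679/(156.2·198000) = 0.6957 mm
δ = Σδ_i = 0.8147 mm.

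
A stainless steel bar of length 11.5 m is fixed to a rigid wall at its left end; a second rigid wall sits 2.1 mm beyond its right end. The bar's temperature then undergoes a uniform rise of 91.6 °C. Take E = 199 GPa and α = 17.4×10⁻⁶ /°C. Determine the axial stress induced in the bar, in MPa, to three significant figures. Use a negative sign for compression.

-281 MPa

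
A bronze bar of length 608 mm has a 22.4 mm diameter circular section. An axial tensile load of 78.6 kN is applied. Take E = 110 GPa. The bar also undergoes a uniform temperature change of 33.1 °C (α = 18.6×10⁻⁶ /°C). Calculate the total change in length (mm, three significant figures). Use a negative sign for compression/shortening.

1.48 mm

A = 394.1 mm².
δ_mech = NL/(AE) = 78600·608/(394.1·110000) = 1.102 mm.
δ_thermal = αLΔT = 18.6e-6·608·33.1 = 0.3743 mm.
δ = δ_mech + δ_thermal = 1.477 mm.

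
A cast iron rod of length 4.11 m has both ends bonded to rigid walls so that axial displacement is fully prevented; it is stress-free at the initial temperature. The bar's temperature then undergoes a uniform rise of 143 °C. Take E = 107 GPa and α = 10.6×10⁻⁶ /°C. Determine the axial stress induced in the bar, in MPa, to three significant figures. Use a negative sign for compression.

Free thermal expansion αLΔT = 10.6e-6 · 4110 · 143 = 6.23 mm.
The walls impose strain ε = −(6.23)/4110 = -1.5158e-03; σ = Eε = 107000 · -1.5158e-03 = -162.2 MPa.

-162 MPa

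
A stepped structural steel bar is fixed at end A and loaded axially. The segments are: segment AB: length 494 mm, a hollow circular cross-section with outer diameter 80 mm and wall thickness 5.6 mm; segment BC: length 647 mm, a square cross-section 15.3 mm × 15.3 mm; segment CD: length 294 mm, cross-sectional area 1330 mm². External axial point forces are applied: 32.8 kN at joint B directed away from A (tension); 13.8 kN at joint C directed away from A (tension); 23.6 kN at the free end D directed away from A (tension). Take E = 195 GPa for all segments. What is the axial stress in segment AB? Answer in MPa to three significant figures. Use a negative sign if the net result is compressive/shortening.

53.6 MPa

Internal axial forces (sectioning from the free end, tension +): N_CD = 23.6 kN, N_BC = 37.4 kN, N_AB = 70.2 kN.
A_AB = 1309 mm².
σ_AB = N_AB/A_AB = 70200/1309 = 53.63 MPa.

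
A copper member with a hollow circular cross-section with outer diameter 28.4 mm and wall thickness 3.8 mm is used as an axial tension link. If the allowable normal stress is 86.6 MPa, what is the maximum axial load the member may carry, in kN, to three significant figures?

A = 293.7 mm².
P_max = σ_allow · A = 86.6 · 293.7 = 25430 N = 25.43 kN.

25.4 kN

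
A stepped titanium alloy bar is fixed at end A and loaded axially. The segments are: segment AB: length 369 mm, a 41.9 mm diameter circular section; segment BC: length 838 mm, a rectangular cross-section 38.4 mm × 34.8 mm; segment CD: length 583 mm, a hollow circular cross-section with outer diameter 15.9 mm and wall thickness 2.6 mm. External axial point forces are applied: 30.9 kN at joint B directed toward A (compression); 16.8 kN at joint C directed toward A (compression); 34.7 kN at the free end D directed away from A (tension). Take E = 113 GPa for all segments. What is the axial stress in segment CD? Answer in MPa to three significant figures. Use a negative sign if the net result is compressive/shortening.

Internal axial forces (sectioning from the free end, tension +): N_CD = 34.7 kN, N_BC = 17.9 kN, N_AB = -13 kN.
A_CD = 108.6 mm².
σ_CD = N_CD/A_CD = 34700/108.6 = 319.4 MPa.

319 MPa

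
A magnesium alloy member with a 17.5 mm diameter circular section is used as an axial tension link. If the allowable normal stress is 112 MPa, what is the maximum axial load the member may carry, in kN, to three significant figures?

26.9 kN

A = 240.5 mm².
P_max = σ_allow · A = 112 · 240.5 = 26940 N = 26.94 kN.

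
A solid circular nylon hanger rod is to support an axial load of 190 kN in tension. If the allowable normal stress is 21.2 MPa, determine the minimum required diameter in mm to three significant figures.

Required area A ≥ P/σ_allow = 190000/21.2 = 8962 mm².
For a solid circular section, d ≥ √(4A/π) = 106.8 mm.

107 mm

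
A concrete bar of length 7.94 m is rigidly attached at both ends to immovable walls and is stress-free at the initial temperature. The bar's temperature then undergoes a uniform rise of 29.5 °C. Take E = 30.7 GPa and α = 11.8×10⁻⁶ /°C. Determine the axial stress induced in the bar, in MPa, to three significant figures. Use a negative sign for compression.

Free thermal expansion αLΔT = 11.8e-6 · 7940 · 29.5 = 2.764 mm.
The walls impose strain ε = −(2.764)/7940 = -3.4810e-04; σ = Eε = 30700 · -3.4810e-04 = -10.69 MPa.

-10.7 MPa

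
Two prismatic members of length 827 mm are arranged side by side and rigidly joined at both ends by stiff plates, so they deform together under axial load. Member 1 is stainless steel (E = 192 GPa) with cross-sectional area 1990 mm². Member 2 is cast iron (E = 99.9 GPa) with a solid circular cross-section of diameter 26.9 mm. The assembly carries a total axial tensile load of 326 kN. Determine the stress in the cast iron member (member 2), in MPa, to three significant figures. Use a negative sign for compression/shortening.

74.2 MPa

A_2 = 568.3 mm².
Equal strain + equilibrium ⇒ each member carries load in proportion to AE: A₁E₁ = 382100000 N, A₂E₂ = 56780000 N, ΣAE = 438900000 N.
σ₂ = P·E₂/ΣAE = 326000·99900/438900000 = 74.21 MPa.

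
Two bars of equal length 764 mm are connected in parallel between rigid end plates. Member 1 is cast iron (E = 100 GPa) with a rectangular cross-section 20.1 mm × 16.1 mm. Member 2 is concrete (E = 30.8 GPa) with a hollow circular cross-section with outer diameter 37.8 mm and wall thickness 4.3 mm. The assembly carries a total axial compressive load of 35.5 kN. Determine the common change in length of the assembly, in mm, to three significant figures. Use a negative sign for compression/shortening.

-0.586 mm

A_1 = 323.6 mm².
A_2 = 452.5 mm².
Equal strain + equilibrium ⇒ each member carries load in proportion to AE: A₁E₁ = 32360000 N, A₂E₂ = 13940000 N, ΣAE = 46300000 N.
δ = PL/ΣAE = -35500·764/46300000 = -0.5858 mm.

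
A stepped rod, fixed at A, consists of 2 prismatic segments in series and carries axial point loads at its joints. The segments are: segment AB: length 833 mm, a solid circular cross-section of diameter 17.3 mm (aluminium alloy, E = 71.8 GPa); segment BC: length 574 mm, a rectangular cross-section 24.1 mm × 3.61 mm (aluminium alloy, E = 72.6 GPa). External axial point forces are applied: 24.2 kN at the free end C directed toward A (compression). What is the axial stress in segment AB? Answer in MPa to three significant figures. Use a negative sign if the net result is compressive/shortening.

Internal axial forces (sectioning from the free end, tension +): N_BC = -24.2 kN, N_AB = -24.2 kN.
A_AB = 235.1 mm².
σ_AB = N_AB/A_AB = -24200/235.1 = -103 MPa.

-103 MPa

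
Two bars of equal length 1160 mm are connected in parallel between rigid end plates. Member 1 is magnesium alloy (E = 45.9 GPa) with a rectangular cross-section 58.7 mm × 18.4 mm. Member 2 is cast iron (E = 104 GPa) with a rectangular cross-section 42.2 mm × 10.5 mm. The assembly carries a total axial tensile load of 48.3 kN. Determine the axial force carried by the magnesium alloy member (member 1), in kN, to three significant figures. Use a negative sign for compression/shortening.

25.0 kN

A_1 = 1080 mm².
A_2 = 443.1 mm².
Equal strain + equilibrium ⇒ each member carries load in proportion to AE: A₁E₁ = 49580000 N, A₂E₂ = 46080000 N, ΣAE = 95660000 N.
F₁ = P·A₁E₁/ΣAE = 48300·49580000/95660000 = 25030 N.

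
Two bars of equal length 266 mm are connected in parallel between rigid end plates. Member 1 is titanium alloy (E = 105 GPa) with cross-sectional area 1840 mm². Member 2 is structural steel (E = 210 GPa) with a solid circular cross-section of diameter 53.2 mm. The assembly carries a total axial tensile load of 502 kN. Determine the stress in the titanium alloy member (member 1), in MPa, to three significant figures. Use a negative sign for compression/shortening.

A_2 = 2223 mm².
Equal strain + equilibrium ⇒ each member carries load in proportion to AE: A₁E₁ = 193200000 N, A₂E₂ = 466800000 N, ΣAE = 660000000 N.
σ₁ = P·E₁/ΣAE = 502000·105000/660000000 = 79.86 MPa.

79.9 MPa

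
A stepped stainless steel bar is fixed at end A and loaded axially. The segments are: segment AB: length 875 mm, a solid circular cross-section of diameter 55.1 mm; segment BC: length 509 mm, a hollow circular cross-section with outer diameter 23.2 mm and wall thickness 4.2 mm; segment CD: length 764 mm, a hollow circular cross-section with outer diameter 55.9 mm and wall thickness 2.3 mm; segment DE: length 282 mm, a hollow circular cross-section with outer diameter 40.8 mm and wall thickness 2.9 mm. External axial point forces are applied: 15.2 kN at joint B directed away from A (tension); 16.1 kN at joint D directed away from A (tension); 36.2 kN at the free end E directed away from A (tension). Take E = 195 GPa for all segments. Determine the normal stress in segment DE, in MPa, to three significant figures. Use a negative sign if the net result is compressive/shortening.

105 MPa

Internal axial forces (sectioning from the free end, tension +): N_DE = 36.2 kN, N_CD = 52.3 kN, N_BC = 52.3 kN, N_AB = 67.5 kN.
A_DE = 345.3 mm².
σ_DE = N_DE/A_DE = 36200/345.3 = 104.8 MPa.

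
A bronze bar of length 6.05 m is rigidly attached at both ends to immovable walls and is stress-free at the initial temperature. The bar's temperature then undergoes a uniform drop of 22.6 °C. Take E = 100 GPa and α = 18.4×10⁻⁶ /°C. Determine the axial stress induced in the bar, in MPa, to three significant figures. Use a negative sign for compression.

41.6 MPa

Free thermal expansion αLΔT = 18.4e-6 · 6050 · -22.6 = -2.516 mm.
The walls impose strain ε = −(-2.516)/6050 = 4.1584e-04; σ = Eε = 100000 · 4.1584e-04 = 41.58 MPa.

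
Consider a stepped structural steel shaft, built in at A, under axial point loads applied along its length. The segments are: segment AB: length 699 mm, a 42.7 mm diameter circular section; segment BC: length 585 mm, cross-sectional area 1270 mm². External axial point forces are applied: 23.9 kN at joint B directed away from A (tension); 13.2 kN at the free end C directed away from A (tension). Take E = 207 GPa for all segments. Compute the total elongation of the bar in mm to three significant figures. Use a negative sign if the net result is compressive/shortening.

0.117 mm

Internal axial forces (sectioning from the free end, tension +): N_BC = 13.2 kN, N_AB = 37.1 kN.
A_AB = 1432 mm².
δ_AB = 37100·699/(1432·207000) = 0.08749 mm
δ_BC = 13200·585/(1270·207000) = 0.02937 mm
δ = Σδ_i = 0.1169 mm.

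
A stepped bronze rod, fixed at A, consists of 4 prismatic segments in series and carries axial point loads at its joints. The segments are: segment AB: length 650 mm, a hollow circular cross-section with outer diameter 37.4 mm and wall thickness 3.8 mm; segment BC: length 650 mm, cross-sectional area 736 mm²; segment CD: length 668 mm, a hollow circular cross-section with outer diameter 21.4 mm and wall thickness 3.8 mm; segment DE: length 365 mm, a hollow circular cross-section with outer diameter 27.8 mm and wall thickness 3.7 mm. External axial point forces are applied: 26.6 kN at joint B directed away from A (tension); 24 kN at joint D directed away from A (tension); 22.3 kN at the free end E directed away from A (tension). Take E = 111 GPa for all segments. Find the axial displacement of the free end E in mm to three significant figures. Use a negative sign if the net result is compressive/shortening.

3.02 mm

Internal axial forces (sectioning from the free end, tension +): N_DE = 22.3 kN, N_CD = 46.3 kN, N_BC = 46.3 kN, N_AB = 72.9 kN.
A_AB = 401.1 mm².
A_CD = 210.1 mm².
A_DE = 280.1 mm².
δ_AB = 72900·650/(401.1·111000) = 1.064 mm
δ_BC = 46300·650/(736·111000) = 0.3684 mm
δ_CD = 46300·668/(210.1·111000) = 1.326 mm
δ_DE = 22300·365/(280.1·111000) = 0.2618 mm
δ = Σδ_i = 3.021 mm.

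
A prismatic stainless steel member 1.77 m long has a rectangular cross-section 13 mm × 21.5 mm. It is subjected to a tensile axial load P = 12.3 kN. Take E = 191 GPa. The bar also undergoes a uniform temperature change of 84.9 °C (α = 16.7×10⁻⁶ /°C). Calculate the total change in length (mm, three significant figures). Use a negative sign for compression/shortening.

A = 279.5 mm².
δ_mech = NL/(AE) = 12300·1770/(279.5·191000) = 0.4078 mm.
δ_thermal = αLΔT = 16.7e-6·1770·84.9 = 2.51 mm.
δ = δ_mech + δ_thermal = 2.917 mm.

2.92 mm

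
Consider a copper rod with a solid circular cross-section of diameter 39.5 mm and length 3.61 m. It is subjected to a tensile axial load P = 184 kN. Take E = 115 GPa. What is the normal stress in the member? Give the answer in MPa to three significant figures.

150 MPa

A = 1225 mm².
σ = N/A = 184000/1225 = 150.2 MPa.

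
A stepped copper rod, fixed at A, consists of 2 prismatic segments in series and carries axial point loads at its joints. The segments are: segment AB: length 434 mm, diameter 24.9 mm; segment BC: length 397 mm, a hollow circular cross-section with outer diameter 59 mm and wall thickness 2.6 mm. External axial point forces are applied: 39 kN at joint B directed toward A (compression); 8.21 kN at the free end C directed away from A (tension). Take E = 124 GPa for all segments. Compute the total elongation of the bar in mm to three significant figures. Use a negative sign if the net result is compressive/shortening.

-0.164 mm

Internal axial forces (sectioning from the free end, tension +): N_BC = 8.21 kN, N_AB = -30.79 kN.
A_AB = 487 mm².
A_BC = 460.7 mm².
δ_AB = -30790·434/(487·124000) = -0.2213 mm
δ_BC = 8210·397/(460.7·124000) = 0.05706 mm
δ = Σδ_i = -0.1642 mm.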